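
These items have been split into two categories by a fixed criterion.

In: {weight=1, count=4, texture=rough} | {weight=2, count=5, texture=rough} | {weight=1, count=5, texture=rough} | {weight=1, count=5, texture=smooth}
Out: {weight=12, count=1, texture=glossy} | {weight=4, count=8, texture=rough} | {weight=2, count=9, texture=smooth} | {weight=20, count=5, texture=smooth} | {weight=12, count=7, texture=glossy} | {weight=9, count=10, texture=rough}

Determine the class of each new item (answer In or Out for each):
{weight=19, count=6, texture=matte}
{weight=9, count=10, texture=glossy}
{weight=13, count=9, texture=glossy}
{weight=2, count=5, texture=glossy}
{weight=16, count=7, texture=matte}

Out, Out, Out, In, Out

'In' ⟺ weight ≤ 2 AND count ≤ 5.
{weight=19, count=6, texture=matte}: weight = 19, count = 6 — does not fit, so Out.
{weight=9, count=10, texture=glossy}: weight = 9, count = 10 — does not fit, so Out.
{weight=13, count=9, texture=glossy}: weight = 13, count = 9 — does not fit, so Out.
{weight=2, count=5, texture=glossy}: weight = 2, count = 5 — checks out, so In.
{weight=16, count=7, texture=matte}: weight = 16, count = 7 — does not fit, so Out.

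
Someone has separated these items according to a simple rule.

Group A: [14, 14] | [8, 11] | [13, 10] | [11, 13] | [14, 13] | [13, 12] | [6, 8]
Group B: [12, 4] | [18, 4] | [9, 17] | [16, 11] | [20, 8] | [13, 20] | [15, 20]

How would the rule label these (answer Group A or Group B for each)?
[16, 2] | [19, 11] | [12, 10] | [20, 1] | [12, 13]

The classifier is using: |first − second| ≤ 3.
[16, 2]: |16−2| = 14 — fails the rule, so Group B.
[19, 11]: |19−11| = 8 — fails the rule, so Group B.
[12, 10]: |12−10| = 2 — checks out, so Group A.
[20, 1]: |20−1| = 19 — fails the rule, so Group B.
[12, 13]: |12−13| = 1 — checks out, so Group A.

Group B, Group B, Group A, Group B, Group A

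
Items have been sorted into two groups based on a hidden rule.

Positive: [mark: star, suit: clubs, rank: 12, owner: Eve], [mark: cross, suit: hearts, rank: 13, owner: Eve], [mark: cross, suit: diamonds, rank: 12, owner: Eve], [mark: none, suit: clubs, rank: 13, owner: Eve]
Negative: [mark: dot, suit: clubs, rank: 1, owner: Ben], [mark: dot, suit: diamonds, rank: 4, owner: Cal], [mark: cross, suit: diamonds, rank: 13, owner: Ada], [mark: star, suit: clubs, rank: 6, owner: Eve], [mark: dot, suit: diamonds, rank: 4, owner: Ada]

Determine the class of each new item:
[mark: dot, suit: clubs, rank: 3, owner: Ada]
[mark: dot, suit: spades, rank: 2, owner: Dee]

The pattern is that an item is 'Positive' exactly when: owner is Eve AND rank ≥ 12.
[mark: dot, suit: clubs, rank: 3, owner: Ada] — owner is Ada, rank = 3, hence Negative.
[mark: dot, suit: spades, rank: 2, owner: Dee] — owner is Dee, rank = 2, hence Negative.

Negative, Negative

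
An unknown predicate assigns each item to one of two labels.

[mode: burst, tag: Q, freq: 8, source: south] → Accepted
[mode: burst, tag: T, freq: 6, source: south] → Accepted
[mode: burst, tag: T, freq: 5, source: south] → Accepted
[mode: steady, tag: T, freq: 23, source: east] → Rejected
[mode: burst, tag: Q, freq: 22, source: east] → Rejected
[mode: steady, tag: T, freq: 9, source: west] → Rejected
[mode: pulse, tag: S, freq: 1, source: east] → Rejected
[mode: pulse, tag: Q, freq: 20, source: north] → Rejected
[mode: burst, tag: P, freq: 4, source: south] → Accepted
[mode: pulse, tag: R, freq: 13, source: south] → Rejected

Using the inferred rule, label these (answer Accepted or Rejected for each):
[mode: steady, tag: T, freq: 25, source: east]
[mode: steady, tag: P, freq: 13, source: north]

Rejected, Rejected

The common property of the 'Accepted' items is: mode is burst AND source is south. No 'Rejected' item has it.
[mode: steady, tag: T, freq: 25, source: east] — mode is steady, source is east, hence Rejected.
[mode: steady, tag: P, freq: 13, source: north] — mode is steady, source is north, hence Rejected.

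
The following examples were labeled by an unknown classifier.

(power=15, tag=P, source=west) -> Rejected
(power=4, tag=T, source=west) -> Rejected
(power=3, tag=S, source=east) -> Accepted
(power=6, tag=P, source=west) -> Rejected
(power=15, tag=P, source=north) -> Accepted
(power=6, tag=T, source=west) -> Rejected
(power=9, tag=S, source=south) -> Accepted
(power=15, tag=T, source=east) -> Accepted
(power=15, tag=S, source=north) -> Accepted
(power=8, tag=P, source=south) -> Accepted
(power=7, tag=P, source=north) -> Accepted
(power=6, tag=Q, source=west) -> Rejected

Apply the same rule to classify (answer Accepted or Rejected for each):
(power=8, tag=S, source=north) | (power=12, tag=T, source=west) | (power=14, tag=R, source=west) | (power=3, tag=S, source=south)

Accepted, Rejected, Rejected, Accepted

Every 'Accepted' example satisfies: source is not west. None of the 'Rejected' examples do.
(power=8, tag=S, source=north) → source is north → Accepted. (power=12, tag=T, source=west) → source is west → Rejected. (power=14, tag=R, source=west) → source is west → Rejected. (power=3, tag=S, source=south) → source is south → Accepted.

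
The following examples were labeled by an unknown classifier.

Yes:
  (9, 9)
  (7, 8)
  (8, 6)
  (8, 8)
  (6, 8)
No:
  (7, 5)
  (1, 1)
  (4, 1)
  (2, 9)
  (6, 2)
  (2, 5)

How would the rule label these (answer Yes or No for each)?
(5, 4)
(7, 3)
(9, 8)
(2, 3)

No, No, Yes, No

The pattern is that an item is 'Yes' exactly when: sum ≥ 14.
No: (5, 4), since 5+4 = 9. No: (7, 3), since 7+3 = 10. Yes: (9, 8), since 9+8 = 17. No: (2, 3), since 2+3 = 5.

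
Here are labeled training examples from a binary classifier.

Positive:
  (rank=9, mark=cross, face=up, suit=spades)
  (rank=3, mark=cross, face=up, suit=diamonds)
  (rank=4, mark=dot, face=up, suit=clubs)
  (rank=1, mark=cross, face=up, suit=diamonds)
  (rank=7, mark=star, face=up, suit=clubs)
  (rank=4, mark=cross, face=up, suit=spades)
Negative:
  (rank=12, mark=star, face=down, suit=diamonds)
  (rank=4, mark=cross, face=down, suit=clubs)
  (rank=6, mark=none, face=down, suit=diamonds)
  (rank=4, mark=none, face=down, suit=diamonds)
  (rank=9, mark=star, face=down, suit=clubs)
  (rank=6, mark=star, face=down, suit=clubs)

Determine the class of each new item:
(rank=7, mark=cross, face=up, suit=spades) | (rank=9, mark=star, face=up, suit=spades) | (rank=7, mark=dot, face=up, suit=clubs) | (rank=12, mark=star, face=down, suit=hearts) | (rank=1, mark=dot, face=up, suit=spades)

The pattern is that an item is 'Positive' exactly when: face is up.
(rank=7, mark=cross, face=up, suit=spades): face is up — fits, so Positive.
(rank=9, mark=star, face=up, suit=spades): face is up — fits, so Positive.
(rank=7, mark=dot, face=up, suit=clubs): face is up — fits, so Positive.
(rank=12, mark=star, face=down, suit=hearts): face is down — doesn't qualify, so Negative.
(rank=1, mark=dot, face=up, suit=spades): face is up — fits, so Positive.

Positive, Positive, Positive, Negative, Positive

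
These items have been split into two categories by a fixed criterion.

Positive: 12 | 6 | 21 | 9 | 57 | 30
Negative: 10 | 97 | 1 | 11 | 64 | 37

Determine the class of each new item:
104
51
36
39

The classifier is using: multiple of 3.
104 — 104 = 3·34 + 2, hence Negative. 51 — 51 = 3·17, hence Positive. 36 — 36 = 3·12, hence Positive. 39 — 39 = 3·13, hence Positive.

Negative, Positive, Positive, Positive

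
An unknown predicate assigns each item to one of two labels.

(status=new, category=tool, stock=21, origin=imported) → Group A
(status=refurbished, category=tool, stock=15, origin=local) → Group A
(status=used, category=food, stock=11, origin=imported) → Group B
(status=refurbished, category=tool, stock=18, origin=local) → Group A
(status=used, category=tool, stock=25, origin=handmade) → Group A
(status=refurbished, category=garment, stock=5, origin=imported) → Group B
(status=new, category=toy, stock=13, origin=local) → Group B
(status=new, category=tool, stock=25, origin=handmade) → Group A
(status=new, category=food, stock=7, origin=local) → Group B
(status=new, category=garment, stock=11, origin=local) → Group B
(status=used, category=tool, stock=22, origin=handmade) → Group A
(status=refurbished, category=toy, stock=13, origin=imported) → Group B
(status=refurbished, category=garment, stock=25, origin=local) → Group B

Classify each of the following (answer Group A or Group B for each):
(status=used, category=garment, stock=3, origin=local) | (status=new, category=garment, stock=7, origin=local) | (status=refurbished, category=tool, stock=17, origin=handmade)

Group B, Group B, Group A

The rule appears to be: category is tool.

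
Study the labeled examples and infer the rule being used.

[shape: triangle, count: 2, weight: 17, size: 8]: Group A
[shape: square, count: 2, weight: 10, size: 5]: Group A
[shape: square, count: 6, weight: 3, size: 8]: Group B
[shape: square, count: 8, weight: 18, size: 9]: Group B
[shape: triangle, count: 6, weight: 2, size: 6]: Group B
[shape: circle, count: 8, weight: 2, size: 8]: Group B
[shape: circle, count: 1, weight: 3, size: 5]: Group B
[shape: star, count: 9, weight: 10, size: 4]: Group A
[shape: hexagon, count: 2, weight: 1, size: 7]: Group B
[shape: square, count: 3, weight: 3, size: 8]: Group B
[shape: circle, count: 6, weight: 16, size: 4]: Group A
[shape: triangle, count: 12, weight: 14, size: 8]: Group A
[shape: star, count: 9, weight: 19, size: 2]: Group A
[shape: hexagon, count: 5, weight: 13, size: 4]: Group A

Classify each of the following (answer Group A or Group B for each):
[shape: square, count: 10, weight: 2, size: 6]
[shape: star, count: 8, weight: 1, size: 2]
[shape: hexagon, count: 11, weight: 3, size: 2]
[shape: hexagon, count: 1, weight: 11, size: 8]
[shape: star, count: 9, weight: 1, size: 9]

Group B, Group B, Group B, Group A, Group B

The pattern is that an item is 'Group A' exactly when: size ≤ 8 AND weight ≥ 10.
Group B: [shape: square, count: 10, weight: 2, size: 6], since size = 6, weight = 2.
Group B: [shape: star, count: 8, weight: 1, size: 2], since size = 2, weight = 1.
Group B: [shape: hexagon, count: 11, weight: 3, size: 2], since size = 2, weight = 3.
Group A: [shape: hexagon, count: 1, weight: 11, size: 8], since size = 8, weight = 11.
Group B: [shape: star, count: 9, weight: 1, size: 9], since size = 9, weight = 1.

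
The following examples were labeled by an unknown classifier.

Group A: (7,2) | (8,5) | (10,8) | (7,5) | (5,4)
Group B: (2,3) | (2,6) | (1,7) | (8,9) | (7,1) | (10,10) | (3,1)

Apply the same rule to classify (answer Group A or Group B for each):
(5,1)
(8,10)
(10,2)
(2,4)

'Group A' ⟺ first > second AND sum ≥ 9.
(5,1) → 5 > 1, 5+1 = 6 → Group B.
(8,10) → 8 < 10, 8+10 = 18 → Group B.
(10,2) → 10 > 2, 10+2 = 12 → Group A.
(2,4) → 2 < 4, 2+4 = 6 → Group B.

Group B, Group B, Group A, Group B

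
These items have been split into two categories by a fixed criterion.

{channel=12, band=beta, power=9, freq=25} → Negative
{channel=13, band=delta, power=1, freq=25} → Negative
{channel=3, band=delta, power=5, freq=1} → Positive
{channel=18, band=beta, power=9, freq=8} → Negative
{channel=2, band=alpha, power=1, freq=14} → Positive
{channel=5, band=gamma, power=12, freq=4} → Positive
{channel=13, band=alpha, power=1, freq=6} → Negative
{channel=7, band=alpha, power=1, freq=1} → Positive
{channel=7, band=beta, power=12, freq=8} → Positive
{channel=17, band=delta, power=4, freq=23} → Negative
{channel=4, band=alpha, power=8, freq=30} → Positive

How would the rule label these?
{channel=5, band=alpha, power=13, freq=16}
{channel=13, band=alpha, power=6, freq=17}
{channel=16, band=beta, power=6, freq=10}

Every 'Positive' example satisfies: channel ≤ 7. None of the 'Negative' examples do.
{channel=5, band=alpha, power=13, freq=16}: Positive (channel = 5).
{channel=13, band=alpha, power=6, freq=17}: Negative (channel = 13).
{channel=16, band=beta, power=6, freq=10}: Negative (channel = 16).

Positive, Negative, Negative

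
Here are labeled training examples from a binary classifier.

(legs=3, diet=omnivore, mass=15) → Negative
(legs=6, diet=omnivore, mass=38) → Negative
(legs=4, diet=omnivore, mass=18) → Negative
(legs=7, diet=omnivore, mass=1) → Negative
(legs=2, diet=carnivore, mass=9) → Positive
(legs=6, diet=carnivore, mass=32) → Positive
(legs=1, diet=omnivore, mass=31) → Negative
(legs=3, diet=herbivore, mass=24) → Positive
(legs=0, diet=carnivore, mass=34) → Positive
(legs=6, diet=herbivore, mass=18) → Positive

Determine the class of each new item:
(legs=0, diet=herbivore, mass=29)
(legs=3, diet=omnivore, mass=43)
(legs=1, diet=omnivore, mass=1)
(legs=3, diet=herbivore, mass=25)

Positive, Negative, Negative, Positive

One predicate separates the groups cleanly: diet is not omnivore.
(legs=0, diet=herbivore, mass=29): diet is herbivore — satisfies this, so Positive. (legs=3, diet=omnivore, mass=43): diet is omnivore — fails this test, so Negative. (legs=1, diet=omnivore, mass=1): diet is omnivore — fails this test, so Negative. (legs=3, diet=herbivore, mass=25): diet is herbivore — satisfies this, so Positive.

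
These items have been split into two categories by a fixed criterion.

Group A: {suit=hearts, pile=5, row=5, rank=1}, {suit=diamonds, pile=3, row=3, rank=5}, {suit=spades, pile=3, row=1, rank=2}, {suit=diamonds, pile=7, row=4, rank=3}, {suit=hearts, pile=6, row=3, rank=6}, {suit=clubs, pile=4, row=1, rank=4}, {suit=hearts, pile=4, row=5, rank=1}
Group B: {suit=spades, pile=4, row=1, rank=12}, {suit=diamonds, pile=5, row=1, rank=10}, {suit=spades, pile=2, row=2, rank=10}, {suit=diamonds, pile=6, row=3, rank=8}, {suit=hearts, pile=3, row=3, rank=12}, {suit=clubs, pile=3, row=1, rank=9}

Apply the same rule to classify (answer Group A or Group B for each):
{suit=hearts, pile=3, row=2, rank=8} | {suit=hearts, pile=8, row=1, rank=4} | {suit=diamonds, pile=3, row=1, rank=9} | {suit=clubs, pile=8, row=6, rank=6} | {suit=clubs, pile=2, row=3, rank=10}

Group B, Group A, Group B, Group A, Group B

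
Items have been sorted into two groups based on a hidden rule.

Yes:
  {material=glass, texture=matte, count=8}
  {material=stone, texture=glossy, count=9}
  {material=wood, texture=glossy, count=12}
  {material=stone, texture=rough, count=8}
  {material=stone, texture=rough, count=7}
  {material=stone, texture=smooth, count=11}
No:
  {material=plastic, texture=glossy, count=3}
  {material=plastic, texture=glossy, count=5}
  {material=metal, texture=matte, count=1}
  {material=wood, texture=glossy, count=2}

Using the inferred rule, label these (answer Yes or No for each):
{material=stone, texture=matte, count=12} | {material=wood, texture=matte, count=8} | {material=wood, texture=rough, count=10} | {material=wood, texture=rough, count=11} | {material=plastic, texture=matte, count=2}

All 'Yes' examples share one property — count ≥ 7 — and every 'No' example lacks it.
{material=stone, texture=matte, count=12} — count = 12, hence Yes. {material=wood, texture=matte, count=8} — count = 8, hence Yes. {material=wood, texture=rough, count=10} — count = 10, hence Yes. {material=wood, texture=rough, count=11} — count = 11, hence Yes. {material=plastic, texture=matte, count=2} — count = 2, hence No.

Yes, Yes, Yes, Yes, No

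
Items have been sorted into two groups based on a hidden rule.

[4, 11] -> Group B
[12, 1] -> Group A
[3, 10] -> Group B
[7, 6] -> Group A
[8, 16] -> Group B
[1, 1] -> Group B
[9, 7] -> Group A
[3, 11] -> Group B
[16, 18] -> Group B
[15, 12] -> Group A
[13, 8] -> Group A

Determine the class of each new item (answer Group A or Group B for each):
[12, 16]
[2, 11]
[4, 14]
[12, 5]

Group B, Group B, Group B, Group A

The rule appears to be: first > second.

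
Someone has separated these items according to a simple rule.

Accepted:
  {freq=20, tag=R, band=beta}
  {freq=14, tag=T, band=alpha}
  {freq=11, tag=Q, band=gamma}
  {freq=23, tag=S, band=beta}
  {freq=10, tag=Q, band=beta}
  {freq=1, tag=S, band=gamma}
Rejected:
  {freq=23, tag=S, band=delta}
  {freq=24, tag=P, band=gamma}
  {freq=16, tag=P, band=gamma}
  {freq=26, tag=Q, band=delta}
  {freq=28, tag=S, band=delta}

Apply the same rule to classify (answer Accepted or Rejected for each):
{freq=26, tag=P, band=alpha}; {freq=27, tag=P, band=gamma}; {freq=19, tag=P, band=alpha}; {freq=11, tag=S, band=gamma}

The common property of the 'Accepted' items is: band is beta OR freq ≤ 14. No 'Rejected' item has it.
{freq=26, tag=P, band=alpha}: band is alpha, freq = 26, fails this test → Rejected.
{freq=27, tag=P, band=gamma}: band is gamma, freq = 27, fails this test → Rejected.
{freq=19, tag=P, band=alpha}: band is alpha, freq = 19, fails this test → Rejected.
{freq=11, tag=S, band=gamma}: band is gamma, freq = 11, qualifies → Accepted.

Rejected, Rejected, Rejected, Accepted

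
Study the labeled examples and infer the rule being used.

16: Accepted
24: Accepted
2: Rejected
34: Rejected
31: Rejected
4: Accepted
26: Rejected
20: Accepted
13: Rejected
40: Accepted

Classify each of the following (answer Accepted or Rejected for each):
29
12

'Accepted' ⟺ multiple of 4.

Rejected, Accepted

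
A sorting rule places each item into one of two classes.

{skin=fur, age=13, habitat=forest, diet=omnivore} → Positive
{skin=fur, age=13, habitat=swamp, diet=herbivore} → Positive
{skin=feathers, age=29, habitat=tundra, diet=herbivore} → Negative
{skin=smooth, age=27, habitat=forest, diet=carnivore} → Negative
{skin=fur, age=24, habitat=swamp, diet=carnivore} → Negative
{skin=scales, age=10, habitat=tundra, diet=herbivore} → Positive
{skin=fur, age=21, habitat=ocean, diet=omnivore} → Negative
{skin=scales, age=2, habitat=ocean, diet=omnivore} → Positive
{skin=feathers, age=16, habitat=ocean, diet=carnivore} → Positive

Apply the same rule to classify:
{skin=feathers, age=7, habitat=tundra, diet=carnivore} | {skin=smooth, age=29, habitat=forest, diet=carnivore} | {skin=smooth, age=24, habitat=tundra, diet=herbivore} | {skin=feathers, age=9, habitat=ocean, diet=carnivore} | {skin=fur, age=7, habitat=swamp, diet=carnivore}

Positive, Negative, Negative, Positive, Positive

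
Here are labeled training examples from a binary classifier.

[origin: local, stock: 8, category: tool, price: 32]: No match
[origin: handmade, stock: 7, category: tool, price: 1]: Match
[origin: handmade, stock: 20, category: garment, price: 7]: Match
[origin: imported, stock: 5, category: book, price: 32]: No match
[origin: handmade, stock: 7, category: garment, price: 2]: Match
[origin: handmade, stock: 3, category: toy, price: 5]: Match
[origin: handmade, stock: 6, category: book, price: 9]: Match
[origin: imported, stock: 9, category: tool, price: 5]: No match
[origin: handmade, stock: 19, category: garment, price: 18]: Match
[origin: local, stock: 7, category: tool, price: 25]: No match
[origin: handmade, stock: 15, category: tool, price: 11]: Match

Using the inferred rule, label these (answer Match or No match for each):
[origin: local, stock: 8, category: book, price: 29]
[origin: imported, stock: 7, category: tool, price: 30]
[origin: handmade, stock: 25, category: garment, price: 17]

No match, No match, Match

Looking at the examples, the only property every 'Match' case has and every 'No match' case lacks is: origin is handmade.
[origin: local, stock: 8, category: book, price: 29]: origin is local, lacks this property → No match. [origin: imported, stock: 7, category: tool, price: 30]: origin is imported, lacks this property → No match. [origin: handmade, stock: 25, category: garment, price: 17]: origin is handmade, qualifies → Match.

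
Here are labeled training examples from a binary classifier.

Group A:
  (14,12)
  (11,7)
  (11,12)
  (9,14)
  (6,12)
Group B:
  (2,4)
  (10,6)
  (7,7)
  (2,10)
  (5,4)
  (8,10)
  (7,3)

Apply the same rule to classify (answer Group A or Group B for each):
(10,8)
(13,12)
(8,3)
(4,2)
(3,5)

Every 'Group A' example satisfies: max ≥ 11. None of the 'Group B' examples do.
(10,8) — max 10, hence Group B.
(13,12) — max 13, hence Group A.
(8,3) — max 8, hence Group B.
(4,2) — max 4, hence Group B.
(3,5) — max 5, hence Group B.

Group B, Group A, Group B, Group B, Group B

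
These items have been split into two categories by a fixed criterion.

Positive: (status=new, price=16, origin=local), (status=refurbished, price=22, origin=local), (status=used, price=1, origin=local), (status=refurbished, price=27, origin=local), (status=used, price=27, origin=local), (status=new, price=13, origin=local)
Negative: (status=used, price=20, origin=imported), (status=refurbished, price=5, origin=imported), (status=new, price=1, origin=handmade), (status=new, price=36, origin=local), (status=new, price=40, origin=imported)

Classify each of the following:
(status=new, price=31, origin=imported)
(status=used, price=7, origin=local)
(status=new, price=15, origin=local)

Negative, Positive, Positive

Rule: origin is local AND price ≤ 27. This holds for each 'Positive' example and fails for each 'Negative' one.
Negative: (status=new, price=31, origin=imported), since origin is imported, price = 31. Positive: (status=used, price=7, origin=local), since origin is local, price = 7. Positive: (status=new, price=15, origin=local), since origin is local, price = 15.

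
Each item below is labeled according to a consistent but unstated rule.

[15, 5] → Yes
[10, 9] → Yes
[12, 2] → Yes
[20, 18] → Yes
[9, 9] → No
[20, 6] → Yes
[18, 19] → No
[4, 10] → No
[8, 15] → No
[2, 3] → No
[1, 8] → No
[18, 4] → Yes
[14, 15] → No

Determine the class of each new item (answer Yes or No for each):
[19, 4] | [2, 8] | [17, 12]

Yes, No, Yes

One predicate separates the groups cleanly: first > second.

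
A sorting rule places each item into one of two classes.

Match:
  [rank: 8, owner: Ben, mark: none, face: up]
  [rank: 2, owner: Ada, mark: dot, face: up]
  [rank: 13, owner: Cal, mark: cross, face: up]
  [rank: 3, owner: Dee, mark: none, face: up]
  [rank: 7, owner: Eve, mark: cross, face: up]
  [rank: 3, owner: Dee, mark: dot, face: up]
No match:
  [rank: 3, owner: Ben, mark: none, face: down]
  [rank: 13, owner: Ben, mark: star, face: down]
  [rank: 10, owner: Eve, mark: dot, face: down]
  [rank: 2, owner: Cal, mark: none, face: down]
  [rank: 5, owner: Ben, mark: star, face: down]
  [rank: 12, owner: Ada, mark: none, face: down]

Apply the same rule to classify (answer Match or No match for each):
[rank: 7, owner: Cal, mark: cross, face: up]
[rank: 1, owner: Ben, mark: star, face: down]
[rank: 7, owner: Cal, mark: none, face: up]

The distinguishing property — face is up — holds for all the 'Match' cases and none of the 'No match' cases.
[rank: 7, owner: Cal, mark: cross, face: up] — face is up, hence Match.
[rank: 1, owner: Ben, mark: star, face: down] — face is down, hence No match.
[rank: 7, owner: Cal, mark: none, face: up] — face is up, hence Match.

Match, No match, Match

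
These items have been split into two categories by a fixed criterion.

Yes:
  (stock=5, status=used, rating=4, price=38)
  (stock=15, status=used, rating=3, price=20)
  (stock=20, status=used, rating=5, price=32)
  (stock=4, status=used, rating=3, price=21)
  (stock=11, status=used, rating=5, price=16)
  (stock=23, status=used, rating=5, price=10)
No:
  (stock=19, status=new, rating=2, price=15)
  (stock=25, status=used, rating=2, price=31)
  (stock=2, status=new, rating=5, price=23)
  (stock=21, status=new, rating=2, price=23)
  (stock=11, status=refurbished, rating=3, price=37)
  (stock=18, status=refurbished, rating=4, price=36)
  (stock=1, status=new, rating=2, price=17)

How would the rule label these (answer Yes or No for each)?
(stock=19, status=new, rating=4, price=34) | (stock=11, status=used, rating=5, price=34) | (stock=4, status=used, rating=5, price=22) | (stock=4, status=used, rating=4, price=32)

The classifier is using: status is used AND rating ≥ 3.
(stock=19, status=new, rating=4, price=34): status is new, rating = 4 — does not fit, so No. (stock=11, status=used, rating=5, price=34): status is used, rating = 5 — passes, so Yes. (stock=4, status=used, rating=5, price=22): status is used, rating = 5 — passes, so Yes. (stock=4, status=used, rating=4, price=32): status is used, rating = 4 — passes, so Yes.

No, Yes, Yes, Yes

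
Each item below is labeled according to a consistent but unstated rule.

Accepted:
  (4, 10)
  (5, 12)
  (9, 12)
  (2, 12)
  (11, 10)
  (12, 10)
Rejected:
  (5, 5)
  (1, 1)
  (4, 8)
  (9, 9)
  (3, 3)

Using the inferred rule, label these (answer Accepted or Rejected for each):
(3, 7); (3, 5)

'Accepted' ⟺ second ≥ 10.

Rejected, Rejected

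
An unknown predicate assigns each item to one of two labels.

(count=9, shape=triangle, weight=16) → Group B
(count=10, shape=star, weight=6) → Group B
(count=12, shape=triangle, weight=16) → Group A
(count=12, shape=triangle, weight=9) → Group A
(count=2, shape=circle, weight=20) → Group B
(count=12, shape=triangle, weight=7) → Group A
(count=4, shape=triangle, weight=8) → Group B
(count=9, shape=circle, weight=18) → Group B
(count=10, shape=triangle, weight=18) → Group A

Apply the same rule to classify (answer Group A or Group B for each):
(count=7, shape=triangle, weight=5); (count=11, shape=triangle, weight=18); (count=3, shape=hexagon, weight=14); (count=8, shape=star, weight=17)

The common property of the 'Group A' items is: shape is triangle AND count ≥ 10. No 'Group B' item has it.
(count=7, shape=triangle, weight=5): Group B (shape is triangle, count = 7).
(count=11, shape=triangle, weight=18): Group A (shape is triangle, count = 11).
(count=3, shape=hexagon, weight=14): Group B (shape is hexagon, count = 3).
(count=8, shape=star, weight=17): Group B (shape is star, count = 8).

Group B, Group A, Group B, Group B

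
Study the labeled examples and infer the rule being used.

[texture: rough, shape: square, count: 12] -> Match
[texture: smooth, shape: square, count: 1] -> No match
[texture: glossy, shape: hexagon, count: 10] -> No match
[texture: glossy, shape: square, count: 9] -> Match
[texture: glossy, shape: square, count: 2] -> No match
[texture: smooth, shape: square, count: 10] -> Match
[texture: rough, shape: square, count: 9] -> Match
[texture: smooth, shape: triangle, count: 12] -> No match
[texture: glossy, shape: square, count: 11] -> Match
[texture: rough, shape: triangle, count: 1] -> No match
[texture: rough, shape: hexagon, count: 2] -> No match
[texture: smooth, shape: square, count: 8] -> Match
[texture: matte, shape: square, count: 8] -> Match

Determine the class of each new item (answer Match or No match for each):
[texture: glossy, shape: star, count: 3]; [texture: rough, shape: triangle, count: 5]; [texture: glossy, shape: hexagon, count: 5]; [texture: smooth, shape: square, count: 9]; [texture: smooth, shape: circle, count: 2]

No match, No match, No match, Match, No match

One predicate separates the groups cleanly: shape is square AND count ≥ 8.
[texture: glossy, shape: star, count: 3] — shape is star, count = 3, hence No match. [texture: rough, shape: triangle, count: 5] — shape is triangle, count = 5, hence No match. [texture: glossy, shape: hexagon, count: 5] — shape is hexagon, count = 5, hence No match. [texture: smooth, shape: square, count: 9] — shape is square, count = 9, hence Match. [texture: smooth, shape: circle, count: 2] — shape is circle, count = 2, hence No match.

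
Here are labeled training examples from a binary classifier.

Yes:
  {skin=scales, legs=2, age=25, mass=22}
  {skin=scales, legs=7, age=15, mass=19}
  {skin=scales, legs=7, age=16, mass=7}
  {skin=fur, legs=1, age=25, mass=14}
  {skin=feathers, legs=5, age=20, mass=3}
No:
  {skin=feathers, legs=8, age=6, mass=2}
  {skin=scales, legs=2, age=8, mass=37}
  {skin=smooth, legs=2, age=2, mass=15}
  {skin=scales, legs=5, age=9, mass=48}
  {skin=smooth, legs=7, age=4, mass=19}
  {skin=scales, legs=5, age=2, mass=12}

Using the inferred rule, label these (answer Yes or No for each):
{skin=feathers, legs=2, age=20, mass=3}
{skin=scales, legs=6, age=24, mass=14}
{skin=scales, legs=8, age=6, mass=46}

Yes, Yes, No

The pattern is that an item is 'Yes' exactly when: age ≥ 15.
{skin=feathers, legs=2, age=20, mass=3} → age = 20 → Yes. {skin=scales, legs=6, age=24, mass=14} → age = 24 → Yes. {skin=scales, legs=8, age=6, mass=46} → age = 6 → No.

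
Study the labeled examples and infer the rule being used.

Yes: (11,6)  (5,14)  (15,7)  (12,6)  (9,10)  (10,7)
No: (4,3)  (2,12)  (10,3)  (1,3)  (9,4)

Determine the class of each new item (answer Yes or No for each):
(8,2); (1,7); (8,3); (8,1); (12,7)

The distinguishing property — sum ≥ 17 — holds for all the 'Yes' cases and none of the 'No' cases.
No: (8,2), since 8+2 = 10.
No: (1,7), since 1+7 = 8.
No: (8,3), since 8+3 = 11.
No: (8,1), since 8+1 = 9.
Yes: (12,7), since 12+7 = 19.

No, No, No, No, Yes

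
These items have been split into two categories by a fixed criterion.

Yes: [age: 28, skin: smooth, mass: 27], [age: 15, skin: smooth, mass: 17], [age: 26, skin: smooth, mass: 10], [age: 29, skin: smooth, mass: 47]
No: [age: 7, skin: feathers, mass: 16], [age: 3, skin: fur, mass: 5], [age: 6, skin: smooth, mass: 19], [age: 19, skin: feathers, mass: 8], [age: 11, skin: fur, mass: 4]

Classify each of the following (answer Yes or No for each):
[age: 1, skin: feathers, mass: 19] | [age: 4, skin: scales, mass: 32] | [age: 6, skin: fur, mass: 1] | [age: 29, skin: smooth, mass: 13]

No, No, No, Yes

A rule that fits every label: skin is smooth AND age ≥ 7 — true of each 'Yes' example, false of each 'No' one.
[age: 1, skin: feathers, mass: 19] — skin is feathers, age = 1, hence No.
[age: 4, skin: scales, mass: 32] — skin is scales, age = 4, hence No.
[age: 6, skin: fur, mass: 1] — skin is fur, age = 6, hence No.
[age: 29, skin: smooth, mass: 13] — skin is smooth, age = 29, hence Yes.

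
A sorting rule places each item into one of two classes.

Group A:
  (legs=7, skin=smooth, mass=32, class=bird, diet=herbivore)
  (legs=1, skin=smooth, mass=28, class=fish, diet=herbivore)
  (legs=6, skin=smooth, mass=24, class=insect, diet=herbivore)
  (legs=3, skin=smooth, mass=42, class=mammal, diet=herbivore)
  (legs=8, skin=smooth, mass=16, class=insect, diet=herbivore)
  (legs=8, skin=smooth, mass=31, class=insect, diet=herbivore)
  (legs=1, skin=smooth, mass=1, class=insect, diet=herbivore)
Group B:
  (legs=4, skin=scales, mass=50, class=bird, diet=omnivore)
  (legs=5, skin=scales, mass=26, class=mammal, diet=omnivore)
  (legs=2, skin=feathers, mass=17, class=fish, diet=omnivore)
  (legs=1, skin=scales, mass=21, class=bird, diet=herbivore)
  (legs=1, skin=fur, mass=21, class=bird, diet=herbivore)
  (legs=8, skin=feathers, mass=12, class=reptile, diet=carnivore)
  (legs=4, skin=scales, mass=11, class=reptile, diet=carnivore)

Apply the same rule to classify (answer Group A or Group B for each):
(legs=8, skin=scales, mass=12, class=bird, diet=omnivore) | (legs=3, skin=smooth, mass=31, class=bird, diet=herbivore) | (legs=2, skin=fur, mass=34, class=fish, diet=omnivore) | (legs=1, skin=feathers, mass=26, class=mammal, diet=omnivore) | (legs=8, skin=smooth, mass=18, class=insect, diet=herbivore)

Looking at the examples, the only property every 'Group A' case has and every 'Group B' case lacks is: skin is smooth.
Group B: (legs=8, skin=scales, mass=12, class=bird, diet=omnivore), since skin is scales.
Group A: (legs=3, skin=smooth, mass=31, class=bird, diet=herbivore), since skin is smooth.
Group B: (legs=2, skin=fur, mass=34, class=fish, diet=omnivore), since skin is fur.
Group B: (legs=1, skin=feathers, mass=26, class=mammal, diet=omnivore), since skin is feathers.
Group A: (legs=8, skin=smooth, mass=18, class=insect, diet=herbivore), since skin is smooth.

Group B, Group A, Group B, Group B, Group A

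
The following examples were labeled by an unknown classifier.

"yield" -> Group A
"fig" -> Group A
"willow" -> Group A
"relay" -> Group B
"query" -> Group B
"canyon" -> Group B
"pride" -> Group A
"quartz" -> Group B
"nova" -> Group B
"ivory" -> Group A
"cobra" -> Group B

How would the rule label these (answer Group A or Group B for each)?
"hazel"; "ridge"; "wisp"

Rule: contains 'i'. This holds for each 'Group A' example and fails for each 'Group B' one.
Group B: "hazel", since no 'i'.
Group A: "ridge", since has 'i'.
Group A: "wisp", since has 'i'.

Group B, Group A, Group A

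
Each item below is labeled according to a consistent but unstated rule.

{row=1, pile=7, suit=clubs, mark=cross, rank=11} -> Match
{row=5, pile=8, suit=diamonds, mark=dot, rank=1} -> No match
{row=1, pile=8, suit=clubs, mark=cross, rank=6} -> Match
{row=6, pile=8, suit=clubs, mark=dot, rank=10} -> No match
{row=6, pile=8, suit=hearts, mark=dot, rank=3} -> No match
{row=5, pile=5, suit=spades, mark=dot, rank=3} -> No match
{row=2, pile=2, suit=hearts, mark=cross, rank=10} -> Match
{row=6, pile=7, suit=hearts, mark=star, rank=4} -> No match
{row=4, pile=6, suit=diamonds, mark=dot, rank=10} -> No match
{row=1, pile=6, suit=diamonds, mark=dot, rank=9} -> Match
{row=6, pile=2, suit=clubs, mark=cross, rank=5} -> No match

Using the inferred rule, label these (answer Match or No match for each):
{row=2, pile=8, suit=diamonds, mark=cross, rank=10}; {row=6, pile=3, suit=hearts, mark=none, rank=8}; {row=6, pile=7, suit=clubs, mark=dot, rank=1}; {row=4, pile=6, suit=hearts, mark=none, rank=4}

The rule appears to be: row ≤ 2.

Match, No match, No match, No match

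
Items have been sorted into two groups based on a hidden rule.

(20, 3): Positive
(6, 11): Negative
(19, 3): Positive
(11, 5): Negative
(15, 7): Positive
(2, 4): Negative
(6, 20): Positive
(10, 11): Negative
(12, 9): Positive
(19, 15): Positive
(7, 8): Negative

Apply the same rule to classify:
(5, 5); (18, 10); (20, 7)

Negative, Positive, Positive

'Positive' ⟺ max ≥ 12.
(5, 5): max 5, does not fit → Negative.
(18, 10): max 18, qualifies → Positive.
(20, 7): max 20, qualifies → Positive.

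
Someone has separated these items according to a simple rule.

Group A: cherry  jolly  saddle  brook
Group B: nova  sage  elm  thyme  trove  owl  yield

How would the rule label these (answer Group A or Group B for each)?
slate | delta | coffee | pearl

'Group A' ⟺ has a double letter.

Group B, Group B, Group A, Group B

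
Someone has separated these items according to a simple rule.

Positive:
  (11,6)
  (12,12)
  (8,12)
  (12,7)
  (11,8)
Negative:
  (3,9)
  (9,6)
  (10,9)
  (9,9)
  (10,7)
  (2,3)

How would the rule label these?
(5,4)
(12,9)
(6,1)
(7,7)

Negative, Positive, Negative, Negative

'Positive' ⟺ max ≥ 11.
(5,4): max 5 — does not fit, so Negative.
(12,9): max 12 — checks out, so Positive.
(6,1): max 6 — does not fit, so Negative.
(7,7): max 7 — does not fit, so Negative.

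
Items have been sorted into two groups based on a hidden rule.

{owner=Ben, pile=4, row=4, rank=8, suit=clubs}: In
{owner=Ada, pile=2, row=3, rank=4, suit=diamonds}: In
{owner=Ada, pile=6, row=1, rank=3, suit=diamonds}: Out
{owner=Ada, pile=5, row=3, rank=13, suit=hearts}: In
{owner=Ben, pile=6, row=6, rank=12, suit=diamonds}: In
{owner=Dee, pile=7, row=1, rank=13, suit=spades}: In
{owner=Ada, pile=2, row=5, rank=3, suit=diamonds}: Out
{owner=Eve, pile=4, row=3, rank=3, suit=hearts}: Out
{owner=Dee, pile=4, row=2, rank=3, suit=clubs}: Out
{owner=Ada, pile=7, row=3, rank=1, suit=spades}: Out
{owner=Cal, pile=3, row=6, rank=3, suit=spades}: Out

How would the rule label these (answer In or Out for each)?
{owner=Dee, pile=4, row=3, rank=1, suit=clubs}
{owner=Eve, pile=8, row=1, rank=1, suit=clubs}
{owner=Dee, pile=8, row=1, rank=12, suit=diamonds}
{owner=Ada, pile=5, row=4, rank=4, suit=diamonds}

Rule: rank ≥ 4. This holds for each 'In' example and fails for each 'Out' one.
{owner=Dee, pile=4, row=3, rank=1, suit=clubs}: rank = 1, doesn't qualify → Out. {owner=Eve, pile=8, row=1, rank=1, suit=clubs}: rank = 1, doesn't qualify → Out. {owner=Dee, pile=8, row=1, rank=12, suit=diamonds}: rank = 12, qualifies → In. {owner=Ada, pile=5, row=4, rank=4, suit=diamonds}: rank = 4, qualifies → In.

Out, Out, In, In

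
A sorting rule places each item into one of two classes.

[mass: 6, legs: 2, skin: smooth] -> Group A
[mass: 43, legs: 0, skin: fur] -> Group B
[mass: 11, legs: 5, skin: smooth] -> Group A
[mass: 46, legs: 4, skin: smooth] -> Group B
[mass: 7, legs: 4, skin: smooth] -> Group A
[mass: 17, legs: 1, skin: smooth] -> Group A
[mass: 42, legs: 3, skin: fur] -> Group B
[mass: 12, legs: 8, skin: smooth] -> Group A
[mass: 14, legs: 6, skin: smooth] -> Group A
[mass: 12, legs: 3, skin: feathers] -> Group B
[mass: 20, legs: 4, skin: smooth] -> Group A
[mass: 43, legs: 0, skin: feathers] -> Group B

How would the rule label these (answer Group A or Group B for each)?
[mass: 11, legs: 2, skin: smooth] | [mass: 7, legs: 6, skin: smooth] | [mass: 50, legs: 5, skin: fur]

Group A, Group A, Group B

All 'Group A' examples share one property — skin is smooth AND mass ≤ 20 — and every 'Group B' example lacks it.
Group A: [mass: 11, legs: 2, skin: smooth], since skin is smooth, mass = 11.
Group A: [mass: 7, legs: 6, skin: smooth], since skin is smooth, mass = 7.
Group B: [mass: 50, legs: 5, skin: fur], since skin is fur, mass = 50.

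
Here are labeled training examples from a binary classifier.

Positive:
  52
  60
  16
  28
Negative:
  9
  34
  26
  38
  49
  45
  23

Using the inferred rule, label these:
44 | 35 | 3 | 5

Positive, Negative, Negative, Negative

The pattern is that an item is 'Positive' exactly when: multiple of 4.
44: Positive (44 = 4·11). 35: Negative (35 = 4·8 + 3). 3: Negative (3 = 4·0 + 3). 5: Negative (5 = 4·1 + 1).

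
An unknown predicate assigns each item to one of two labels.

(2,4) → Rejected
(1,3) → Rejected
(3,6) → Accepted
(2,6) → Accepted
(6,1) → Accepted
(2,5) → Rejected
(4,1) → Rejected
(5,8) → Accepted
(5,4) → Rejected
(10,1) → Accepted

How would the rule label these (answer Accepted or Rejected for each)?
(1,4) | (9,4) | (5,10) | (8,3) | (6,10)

The classifier is using: max ≥ 6.
(1,4): max 4, does not satisfy this → Rejected.
(9,4): max 9, qualifies → Accepted.
(5,10): max 10, qualifies → Accepted.
(8,3): max 8, qualifies → Accepted.
(6,10): max 10, qualifies → Accepted.

Rejected, Accepted, Accepted, Accepted, Accepted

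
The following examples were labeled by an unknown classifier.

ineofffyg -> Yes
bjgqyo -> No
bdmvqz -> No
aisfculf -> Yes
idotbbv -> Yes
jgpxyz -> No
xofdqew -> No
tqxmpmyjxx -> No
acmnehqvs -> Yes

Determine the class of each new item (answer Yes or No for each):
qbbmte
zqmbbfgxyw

No, No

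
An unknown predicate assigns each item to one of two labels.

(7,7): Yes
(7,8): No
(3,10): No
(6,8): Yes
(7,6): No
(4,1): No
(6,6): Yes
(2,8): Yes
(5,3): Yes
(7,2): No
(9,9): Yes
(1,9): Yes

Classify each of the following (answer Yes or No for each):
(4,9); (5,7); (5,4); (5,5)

Every 'Yes' example satisfies: sum is even. None of the 'No' examples do.
No: (4,9), since 4+9 = 13.
Yes: (5,7), since 5+7 = 12.
No: (5,4), since 5+4 = 9.
Yes: (5,5), since 5+5 = 10.

No, Yes, No, Yes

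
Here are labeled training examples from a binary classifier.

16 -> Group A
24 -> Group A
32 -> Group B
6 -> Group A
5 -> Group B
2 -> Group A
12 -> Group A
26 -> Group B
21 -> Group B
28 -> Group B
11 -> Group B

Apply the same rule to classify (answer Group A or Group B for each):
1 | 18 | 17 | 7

The rule appears to be: even AND at most 24.
1: Group B (1 is odd, 1 ≤ 24).
18: Group A (18 is even, 18 ≤ 24).
17: Group B (17 is odd, 17 ≤ 24).
7: Group B (7 is odd, 7 ≤ 24).

Group B, Group A, Group B, Group B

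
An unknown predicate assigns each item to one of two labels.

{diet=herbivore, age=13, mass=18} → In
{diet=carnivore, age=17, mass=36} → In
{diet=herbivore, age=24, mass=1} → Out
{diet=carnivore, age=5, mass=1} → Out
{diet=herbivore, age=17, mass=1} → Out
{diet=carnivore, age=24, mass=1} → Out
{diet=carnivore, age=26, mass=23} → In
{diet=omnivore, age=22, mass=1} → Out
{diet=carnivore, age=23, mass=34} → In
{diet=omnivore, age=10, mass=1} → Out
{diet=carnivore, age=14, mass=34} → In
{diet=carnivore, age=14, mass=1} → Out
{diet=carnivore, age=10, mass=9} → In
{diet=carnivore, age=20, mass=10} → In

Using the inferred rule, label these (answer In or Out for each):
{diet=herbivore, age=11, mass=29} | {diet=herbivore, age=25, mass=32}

In, In

'In' ⟺ mass ≥ 9.
{diet=herbivore, age=11, mass=29}: mass = 29, matches → In.
{diet=herbivore, age=25, mass=32}: mass = 32, matches → In.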